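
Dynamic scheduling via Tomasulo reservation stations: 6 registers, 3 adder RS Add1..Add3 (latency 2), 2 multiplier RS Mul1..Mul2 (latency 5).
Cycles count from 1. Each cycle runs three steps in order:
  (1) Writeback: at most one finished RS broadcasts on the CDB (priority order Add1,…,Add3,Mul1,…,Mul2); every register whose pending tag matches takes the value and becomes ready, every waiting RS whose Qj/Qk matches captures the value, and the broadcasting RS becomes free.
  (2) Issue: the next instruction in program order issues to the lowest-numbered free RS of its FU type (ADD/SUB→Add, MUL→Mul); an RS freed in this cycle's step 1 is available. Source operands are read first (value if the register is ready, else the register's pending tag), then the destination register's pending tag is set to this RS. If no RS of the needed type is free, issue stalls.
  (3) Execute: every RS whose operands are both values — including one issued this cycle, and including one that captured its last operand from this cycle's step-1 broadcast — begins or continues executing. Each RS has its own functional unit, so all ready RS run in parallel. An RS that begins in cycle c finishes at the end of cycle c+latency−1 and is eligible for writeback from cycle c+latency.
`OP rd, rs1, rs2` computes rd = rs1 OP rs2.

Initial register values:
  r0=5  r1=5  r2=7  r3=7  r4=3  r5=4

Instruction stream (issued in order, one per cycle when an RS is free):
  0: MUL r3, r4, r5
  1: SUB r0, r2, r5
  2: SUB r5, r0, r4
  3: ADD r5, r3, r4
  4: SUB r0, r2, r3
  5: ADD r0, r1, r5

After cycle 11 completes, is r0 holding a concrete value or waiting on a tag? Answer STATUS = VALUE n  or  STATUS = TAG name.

c1: issue MUL r3<-Mul1 | r0:5,r1:5,r2:7,r3:Mul1,r4:3,r5:4
c2: issue SUB r0<-Add1 | r0:Add1,r1:5,r2:7,r3:Mul1,r4:3,r5:4
c3: issue SUB r5<-Add2 | r0:Add1,r1:5,r2:7,r3:Mul1,r4:3,r5:Add2
c4: CDB Add1=3; issue ADD r5<-Add1 | r0:3,r1:5,r2:7,r3:Mul1,r4:3,r5:Add1
c5: issue SUB r0<-Add3 | r0:Add3,r1:5,r2:7,r3:Mul1,r4:3,r5:Add1
c6: CDB Add2=0; issue ADD r0<-Add2 | r0:Add2,r1:5,r2:7,r3:Mul1,r4:3,r5:Add1
c7: CDB Mul1=12 | r0:Add2,r1:5,r2:7,r3:12,r4:3,r5:Add1
c8: - | r0:Add2,r1:5,r2:7,r3:12,r4:3,r5:Add1
c9: CDB Add1=15 | r0:Add2,r1:5,r2:7,r3:12,r4:3,r5:15
c10: CDB Add3=-5 | r0:Add2,r1:5,r2:7,r3:12,r4:3,r5:15
c11: CDB Add2=20 | r0:20,r1:5,r2:7,r3:12,r4:3,r5:15

STATUS = VALUE 20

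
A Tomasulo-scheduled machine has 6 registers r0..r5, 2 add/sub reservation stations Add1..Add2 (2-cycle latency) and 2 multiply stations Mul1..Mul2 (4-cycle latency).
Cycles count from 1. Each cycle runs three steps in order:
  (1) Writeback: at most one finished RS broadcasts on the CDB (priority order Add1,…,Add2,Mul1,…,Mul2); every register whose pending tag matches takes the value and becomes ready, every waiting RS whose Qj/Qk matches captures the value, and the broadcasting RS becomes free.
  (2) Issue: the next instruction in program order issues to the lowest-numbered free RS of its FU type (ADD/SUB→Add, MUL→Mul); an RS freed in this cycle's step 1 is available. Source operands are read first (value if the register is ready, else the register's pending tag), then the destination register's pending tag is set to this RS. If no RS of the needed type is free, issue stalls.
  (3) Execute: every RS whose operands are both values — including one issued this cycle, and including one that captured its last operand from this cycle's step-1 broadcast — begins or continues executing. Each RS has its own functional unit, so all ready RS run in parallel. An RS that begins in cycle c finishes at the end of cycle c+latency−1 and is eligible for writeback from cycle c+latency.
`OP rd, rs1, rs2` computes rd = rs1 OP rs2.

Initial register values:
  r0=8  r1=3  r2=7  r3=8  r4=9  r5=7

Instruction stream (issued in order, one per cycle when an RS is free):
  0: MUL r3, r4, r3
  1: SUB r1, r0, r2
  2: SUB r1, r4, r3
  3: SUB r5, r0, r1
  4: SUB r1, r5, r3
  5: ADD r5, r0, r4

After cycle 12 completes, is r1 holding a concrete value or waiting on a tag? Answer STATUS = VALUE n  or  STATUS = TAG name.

STATUS = VALUE -1

cycle 1: issue MUL r3<-Mul1 // r0:8,r1:3,r2:7,r3:Mul1,r4:9,r5:7
cycle 2: issue SUB r1<-Add1 // r0:8,r1:Add1,r2:7,r3:Mul1,r4:9,r5:7
cycle 3: issue SUB r1<-Add2 // r0:8,r1:Add2,r2:7,r3:Mul1,r4:9,r5:7
cycle 4: CDB Add1=1; issue SUB r5<-Add1 // r0:8,r1:Add2,r2:7,r3:Mul1,r4:9,r5:Add1
cycle 5: CDB Mul1=72; stall // r0:8,r1:Add2,r2:7,r3:72,r4:9,r5:Add1
cycle 6: stall // r0:8,r1:Add2,r2:7,r3:72,r4:9,r5:Add1
cycle 7: CDB Add2=-63; issue SUB r1<-Add2 // r0:8,r1:Add2,r2:7,r3:72,r4:9,r5:Add1
cycle 8: stall // r0:8,r1:Add2,r2:7,r3:72,r4:9,r5:Add1
cycle 9: CDB Add1=71; issue ADD r5<-Add1 // r0:8,r1:Add2,r2:7,r3:72,r4:9,r5:Add1
cycle 10: - // r0:8,r1:Add2,r2:7,r3:72,r4:9,r5:Add1
cycle 11: CDB Add1=17 // r0:8,r1:Add2,r2:7,r3:72,r4:9,r5:17
cycle 12: CDB Add2=-1 // r0:8,r1:-1,r2:7,r3:72,r4:9,r5:17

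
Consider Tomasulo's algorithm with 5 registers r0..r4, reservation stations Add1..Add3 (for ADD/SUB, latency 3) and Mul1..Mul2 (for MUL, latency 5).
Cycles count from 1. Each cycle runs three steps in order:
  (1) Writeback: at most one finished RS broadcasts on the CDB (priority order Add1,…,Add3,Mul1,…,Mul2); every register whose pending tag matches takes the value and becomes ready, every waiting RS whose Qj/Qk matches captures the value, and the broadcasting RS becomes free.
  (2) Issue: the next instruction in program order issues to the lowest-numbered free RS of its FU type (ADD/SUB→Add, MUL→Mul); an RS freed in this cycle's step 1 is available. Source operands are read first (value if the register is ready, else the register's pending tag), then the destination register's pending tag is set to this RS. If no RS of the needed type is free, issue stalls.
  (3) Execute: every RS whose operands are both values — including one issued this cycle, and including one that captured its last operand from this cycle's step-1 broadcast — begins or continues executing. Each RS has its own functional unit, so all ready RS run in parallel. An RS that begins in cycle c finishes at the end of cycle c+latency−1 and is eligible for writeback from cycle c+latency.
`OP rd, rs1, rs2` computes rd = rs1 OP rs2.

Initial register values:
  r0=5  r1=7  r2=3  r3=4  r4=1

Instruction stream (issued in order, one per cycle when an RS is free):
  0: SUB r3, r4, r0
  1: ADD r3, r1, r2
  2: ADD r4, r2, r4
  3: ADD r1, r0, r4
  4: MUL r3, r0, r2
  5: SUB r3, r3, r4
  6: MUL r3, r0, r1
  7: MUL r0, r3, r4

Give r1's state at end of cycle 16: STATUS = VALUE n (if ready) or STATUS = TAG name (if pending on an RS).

  c1: issue SUB r3<-Add1  regs: r0:5,r1:7,r2:3,r3:Add1,r4:1
  c2: issue ADD r3<-Add2  regs: r0:5,r1:7,r2:3,r3:Add2,r4:1
  c3: issue ADD r4<-Add3  regs: r0:5,r1:7,r2:3,r3:Add2,r4:Add3
  c4: CDB Add1=-4; issue ADD r1<-Add1  regs: r0:5,r1:Add1,r2:3,r3:Add2,r4:Add3
  c5: CDB Add2=10; issue MUL r3<-Mul1  regs: r0:5,r1:Add1,r2:3,r3:Mul1,r4:Add3
  c6: CDB Add3=4; issue SUB r3<-Add2  regs: r0:5,r1:Add1,r2:3,r3:Add2,r4:4
  c7: issue MUL r3<-Mul2  regs: r0:5,r1:Add1,r2:3,r3:Mul2,r4:4
  c8: stall  regs: r0:5,r1:Add1,r2:3,r3:Mul2,r4:4
  c9: CDB Add1=9; stall  regs: r0:5,r1:9,r2:3,r3:Mul2,r4:4
  c10: CDB Mul1=15; issue MUL r0<-Mul1  regs: r0:Mul1,r1:9,r2:3,r3:Mul2,r4:4
  c11: -  regs: r0:Mul1,r1:9,r2:3,r3:Mul2,r4:4
  c12: -  regs: r0:Mul1,r1:9,r2:3,r3:Mul2,r4:4
  c13: CDB Add2=11  regs: r0:Mul1,r1:9,r2:3,r3:Mul2,r4:4
  c14: CDB Mul2=45  regs: r0:Mul1,r1:9,r2:3,r3:45,r4:4
  c15: -  regs: r0:Mul1,r1:9,r2:3,r3:45,r4:4
  c16: -  regs: r0:Mul1,r1:9,r2:3,r3:45,r4:4

STATUS = VALUE 9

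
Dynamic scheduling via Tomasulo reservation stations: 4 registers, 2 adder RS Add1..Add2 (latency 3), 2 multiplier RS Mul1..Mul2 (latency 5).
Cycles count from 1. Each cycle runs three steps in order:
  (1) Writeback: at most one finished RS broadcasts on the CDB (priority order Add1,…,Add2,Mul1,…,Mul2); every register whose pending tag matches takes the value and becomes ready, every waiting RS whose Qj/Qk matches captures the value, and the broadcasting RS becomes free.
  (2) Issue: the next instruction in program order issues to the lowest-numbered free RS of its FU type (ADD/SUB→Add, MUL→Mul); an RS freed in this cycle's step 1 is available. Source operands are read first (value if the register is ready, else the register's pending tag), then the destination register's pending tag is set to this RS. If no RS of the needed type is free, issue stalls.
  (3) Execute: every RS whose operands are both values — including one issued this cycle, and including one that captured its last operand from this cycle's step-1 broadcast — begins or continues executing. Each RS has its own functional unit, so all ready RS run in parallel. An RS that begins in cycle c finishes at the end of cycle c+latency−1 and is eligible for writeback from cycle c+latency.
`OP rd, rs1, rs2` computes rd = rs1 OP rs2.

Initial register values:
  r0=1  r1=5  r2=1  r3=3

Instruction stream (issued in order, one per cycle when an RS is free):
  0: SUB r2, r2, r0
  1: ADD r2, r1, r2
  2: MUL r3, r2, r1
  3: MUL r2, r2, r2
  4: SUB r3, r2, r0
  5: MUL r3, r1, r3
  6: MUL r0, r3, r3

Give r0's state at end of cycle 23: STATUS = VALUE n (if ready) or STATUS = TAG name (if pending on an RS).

STATUS = TAG Mul2

c1: issue SUB r2<-Add1 | r0:1,r1:5,r2:Add1,r3:3
c2: issue ADD r2<-Add2 | r0:1,r1:5,r2:Add2,r3:3
c3: issue MUL r3<-Mul1 | r0:1,r1:5,r2:Add2,r3:Mul1
c4: CDB Add1=0; issue MUL r2<-Mul2 | r0:1,r1:5,r2:Mul2,r3:Mul1
c5: issue SUB r3<-Add1 | r0:1,r1:5,r2:Mul2,r3:Add1
c6: stall | r0:1,r1:5,r2:Mul2,r3:Add1
c7: CDB Add2=5; stall | r0:1,r1:5,r2:Mul2,r3:Add1
c8: stall | r0:1,r1:5,r2:Mul2,r3:Add1
c9: stall | r0:1,r1:5,r2:Mul2,r3:Add1
c10: stall | r0:1,r1:5,r2:Mul2,r3:Add1
c11: stall | r0:1,r1:5,r2:Mul2,r3:Add1
c12: CDB Mul1=25; issue MUL r3<-Mul1 | r0:1,r1:5,r2:Mul2,r3:Mul1
c13: CDB Mul2=25; issue MUL r0<-Mul2 | r0:Mul2,r1:5,r2:25,r3:Mul1
c14: - | r0:Mul2,r1:5,r2:25,r3:Mul1
c15: - | r0:Mul2,r1:5,r2:25,r3:Mul1
c16: CDB Add1=24 | r0:Mul2,r1:5,r2:25,r3:Mul1
c17: - | r0:Mul2,r1:5,r2:25,r3:Mul1
c18: - | r0:Mul2,r1:5,r2:25,r3:Mul1
c19: - | r0:Mul2,r1:5,r2:25,r3:Mul1
c20: - | r0:Mul2,r1:5,r2:25,r3:Mul1
c21: CDB Mul1=120 | r0:Mul2,r1:5,r2:25,r3:120
c22: - | r0:Mul2,r1:5,r2:25,r3:120
c23: - | r0:Mul2,r1:5,r2:25,r3:120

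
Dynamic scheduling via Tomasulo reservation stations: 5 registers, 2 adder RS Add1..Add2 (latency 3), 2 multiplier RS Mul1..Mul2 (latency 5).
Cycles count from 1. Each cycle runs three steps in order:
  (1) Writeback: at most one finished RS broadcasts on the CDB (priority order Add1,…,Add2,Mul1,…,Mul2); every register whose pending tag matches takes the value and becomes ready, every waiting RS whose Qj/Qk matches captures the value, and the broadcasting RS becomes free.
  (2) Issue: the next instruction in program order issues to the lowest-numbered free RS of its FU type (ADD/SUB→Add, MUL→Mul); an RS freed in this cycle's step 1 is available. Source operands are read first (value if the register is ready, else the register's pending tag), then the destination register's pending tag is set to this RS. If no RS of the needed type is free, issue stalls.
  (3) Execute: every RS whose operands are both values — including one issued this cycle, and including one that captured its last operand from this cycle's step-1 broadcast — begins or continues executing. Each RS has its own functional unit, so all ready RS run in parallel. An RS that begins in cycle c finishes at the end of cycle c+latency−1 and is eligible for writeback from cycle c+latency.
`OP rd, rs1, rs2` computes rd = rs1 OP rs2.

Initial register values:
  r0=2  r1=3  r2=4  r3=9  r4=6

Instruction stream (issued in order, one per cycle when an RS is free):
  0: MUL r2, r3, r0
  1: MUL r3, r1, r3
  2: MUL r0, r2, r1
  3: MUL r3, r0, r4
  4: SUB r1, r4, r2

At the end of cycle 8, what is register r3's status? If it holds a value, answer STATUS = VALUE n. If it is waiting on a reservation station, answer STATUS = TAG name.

  c1: issue MUL r2<-Mul1  regs: r0:2,r1:3,r2:Mul1,r3:9,r4:6
  c2: issue MUL r3<-Mul2  regs: r0:2,r1:3,r2:Mul1,r3:Mul2,r4:6
  c3: stall  regs: r0:2,r1:3,r2:Mul1,r3:Mul2,r4:6
  c4: stall  regs: r0:2,r1:3,r2:Mul1,r3:Mul2,r4:6
  c5: stall  regs: r0:2,r1:3,r2:Mul1,r3:Mul2,r4:6
  c6: CDB Mul1=18; issue MUL r0<-Mul1  regs: r0:Mul1,r1:3,r2:18,r3:Mul2,r4:6
  c7: CDB Mul2=27; issue MUL r3<-Mul2  regs: r0:Mul1,r1:3,r2:18,r3:Mul2,r4:6
  c8: issue SUB r1<-Add1  regs: r0:Mul1,r1:Add1,r2:18,r3:Mul2,r4:6

STATUS = TAG Mul2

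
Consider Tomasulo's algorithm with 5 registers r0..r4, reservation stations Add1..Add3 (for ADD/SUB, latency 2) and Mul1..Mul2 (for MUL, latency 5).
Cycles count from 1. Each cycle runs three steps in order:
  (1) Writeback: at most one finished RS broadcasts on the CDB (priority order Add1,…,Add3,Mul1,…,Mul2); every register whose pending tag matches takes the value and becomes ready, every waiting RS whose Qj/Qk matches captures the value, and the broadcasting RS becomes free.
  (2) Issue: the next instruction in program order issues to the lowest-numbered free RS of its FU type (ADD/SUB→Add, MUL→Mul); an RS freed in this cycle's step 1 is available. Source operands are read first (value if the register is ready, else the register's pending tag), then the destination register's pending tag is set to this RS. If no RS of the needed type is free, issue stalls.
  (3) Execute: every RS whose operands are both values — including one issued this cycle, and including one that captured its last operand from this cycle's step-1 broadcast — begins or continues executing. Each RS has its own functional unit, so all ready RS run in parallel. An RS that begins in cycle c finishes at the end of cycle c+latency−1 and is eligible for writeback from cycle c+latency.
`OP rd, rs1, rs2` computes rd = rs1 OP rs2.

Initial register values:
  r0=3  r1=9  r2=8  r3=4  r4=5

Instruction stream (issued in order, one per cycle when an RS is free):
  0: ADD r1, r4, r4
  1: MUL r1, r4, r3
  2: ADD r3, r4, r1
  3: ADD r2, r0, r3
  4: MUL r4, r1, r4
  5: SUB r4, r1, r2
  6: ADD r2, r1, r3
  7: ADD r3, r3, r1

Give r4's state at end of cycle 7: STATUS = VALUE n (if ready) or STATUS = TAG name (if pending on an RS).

STATUS = TAG Add3

c1: issue ADD r1<-Add1 | r0:3,r1:Add1,r2:8,r3:4,r4:5
c2: issue MUL r1<-Mul1 | r0:3,r1:Mul1,r2:8,r3:4,r4:5
c3: CDB Add1=10; issue ADD r3<-Add1 | r0:3,r1:Mul1,r2:8,r3:Add1,r4:5
c4: issue ADD r2<-Add2 | r0:3,r1:Mul1,r2:Add2,r3:Add1,r4:5
c5: issue MUL r4<-Mul2 | r0:3,r1:Mul1,r2:Add2,r3:Add1,r4:Mul2
c6: issue SUB r4<-Add3 | r0:3,r1:Mul1,r2:Add2,r3:Add1,r4:Add3
c7: CDB Mul1=20; stall | r0:3,r1:20,r2:Add2,r3:Add1,r4:Add3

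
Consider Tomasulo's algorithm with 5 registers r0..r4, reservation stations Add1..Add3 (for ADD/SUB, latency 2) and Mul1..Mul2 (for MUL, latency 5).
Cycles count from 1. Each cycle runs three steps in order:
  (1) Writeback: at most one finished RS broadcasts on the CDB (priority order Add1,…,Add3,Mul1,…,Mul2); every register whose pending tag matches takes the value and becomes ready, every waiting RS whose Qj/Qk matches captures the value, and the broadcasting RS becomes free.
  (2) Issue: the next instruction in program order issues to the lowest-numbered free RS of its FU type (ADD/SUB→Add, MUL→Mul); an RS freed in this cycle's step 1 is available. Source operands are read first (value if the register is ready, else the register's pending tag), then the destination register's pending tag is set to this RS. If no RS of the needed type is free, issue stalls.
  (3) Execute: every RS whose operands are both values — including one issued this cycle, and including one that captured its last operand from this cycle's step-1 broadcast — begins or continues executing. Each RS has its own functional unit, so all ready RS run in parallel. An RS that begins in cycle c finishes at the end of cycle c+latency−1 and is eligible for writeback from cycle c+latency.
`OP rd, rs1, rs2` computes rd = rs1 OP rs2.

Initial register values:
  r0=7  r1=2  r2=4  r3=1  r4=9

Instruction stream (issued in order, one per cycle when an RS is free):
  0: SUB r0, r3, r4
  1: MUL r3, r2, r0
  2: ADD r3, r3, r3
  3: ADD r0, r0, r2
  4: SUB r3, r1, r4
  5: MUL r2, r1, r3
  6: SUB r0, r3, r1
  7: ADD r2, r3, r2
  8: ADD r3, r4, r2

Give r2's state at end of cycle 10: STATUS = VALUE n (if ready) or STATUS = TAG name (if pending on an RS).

cycle 1: issue SUB r0<-Add1 // r0:Add1,r1:2,r2:4,r3:1,r4:9
cycle 2: issue MUL r3<-Mul1 // r0:Add1,r1:2,r2:4,r3:Mul1,r4:9
cycle 3: CDB Add1=-8; issue ADD r3<-Add1 // r0:-8,r1:2,r2:4,r3:Add1,r4:9
cycle 4: issue ADD r0<-Add2 // r0:Add2,r1:2,r2:4,r3:Add1,r4:9
cycle 5: issue SUB r3<-Add3 // r0:Add2,r1:2,r2:4,r3:Add3,r4:9
cycle 6: CDB Add2=-4; issue MUL r2<-Mul2 // r0:-4,r1:2,r2:Mul2,r3:Add3,r4:9
cycle 7: CDB Add3=-7; issue SUB r0<-Add2 // r0:Add2,r1:2,r2:Mul2,r3:-7,r4:9
cycle 8: CDB Mul1=-32; issue ADD r2<-Add3 // r0:Add2,r1:2,r2:Add3,r3:-7,r4:9
cycle 9: CDB Add2=-9; issue ADD r3<-Add2 // r0:-9,r1:2,r2:Add3,r3:Add2,r4:9
cycle 10: CDB Add1=-64 // r0:-9,r1:2,r2:Add3,r3:Add2,r4:9

STATUS = TAG Add3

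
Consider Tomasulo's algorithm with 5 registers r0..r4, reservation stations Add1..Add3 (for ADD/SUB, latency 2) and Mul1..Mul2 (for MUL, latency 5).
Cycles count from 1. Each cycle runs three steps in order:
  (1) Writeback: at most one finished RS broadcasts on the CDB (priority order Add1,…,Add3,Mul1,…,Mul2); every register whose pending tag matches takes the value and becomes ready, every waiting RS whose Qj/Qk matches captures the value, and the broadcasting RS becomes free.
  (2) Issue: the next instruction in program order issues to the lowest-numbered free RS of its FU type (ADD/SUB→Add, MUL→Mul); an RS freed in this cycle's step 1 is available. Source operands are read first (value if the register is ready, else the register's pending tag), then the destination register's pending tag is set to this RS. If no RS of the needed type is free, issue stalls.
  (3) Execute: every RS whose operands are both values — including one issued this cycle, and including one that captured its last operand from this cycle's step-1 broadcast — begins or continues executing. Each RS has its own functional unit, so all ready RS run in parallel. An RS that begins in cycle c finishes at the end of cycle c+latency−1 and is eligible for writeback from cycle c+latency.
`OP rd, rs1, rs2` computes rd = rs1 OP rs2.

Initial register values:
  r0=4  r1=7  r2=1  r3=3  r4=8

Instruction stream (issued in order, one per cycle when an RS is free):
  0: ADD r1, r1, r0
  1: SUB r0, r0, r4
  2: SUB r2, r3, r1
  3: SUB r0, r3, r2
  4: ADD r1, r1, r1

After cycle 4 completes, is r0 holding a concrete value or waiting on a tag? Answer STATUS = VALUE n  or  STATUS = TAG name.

cycle 1: issue ADD r1<-Add1 // r0:4,r1:Add1,r2:1,r3:3,r4:8
cycle 2: issue SUB r0<-Add2 // r0:Add2,r1:Add1,r2:1,r3:3,r4:8
cycle 3: CDB Add1=11; issue SUB r2<-Add1 // r0:Add2,r1:11,r2:Add1,r3:3,r4:8
cycle 4: CDB Add2=-4; issue SUB r0<-Add2 // r0:Add2,r1:11,r2:Add1,r3:3,r4:8

STATUS = TAG Add2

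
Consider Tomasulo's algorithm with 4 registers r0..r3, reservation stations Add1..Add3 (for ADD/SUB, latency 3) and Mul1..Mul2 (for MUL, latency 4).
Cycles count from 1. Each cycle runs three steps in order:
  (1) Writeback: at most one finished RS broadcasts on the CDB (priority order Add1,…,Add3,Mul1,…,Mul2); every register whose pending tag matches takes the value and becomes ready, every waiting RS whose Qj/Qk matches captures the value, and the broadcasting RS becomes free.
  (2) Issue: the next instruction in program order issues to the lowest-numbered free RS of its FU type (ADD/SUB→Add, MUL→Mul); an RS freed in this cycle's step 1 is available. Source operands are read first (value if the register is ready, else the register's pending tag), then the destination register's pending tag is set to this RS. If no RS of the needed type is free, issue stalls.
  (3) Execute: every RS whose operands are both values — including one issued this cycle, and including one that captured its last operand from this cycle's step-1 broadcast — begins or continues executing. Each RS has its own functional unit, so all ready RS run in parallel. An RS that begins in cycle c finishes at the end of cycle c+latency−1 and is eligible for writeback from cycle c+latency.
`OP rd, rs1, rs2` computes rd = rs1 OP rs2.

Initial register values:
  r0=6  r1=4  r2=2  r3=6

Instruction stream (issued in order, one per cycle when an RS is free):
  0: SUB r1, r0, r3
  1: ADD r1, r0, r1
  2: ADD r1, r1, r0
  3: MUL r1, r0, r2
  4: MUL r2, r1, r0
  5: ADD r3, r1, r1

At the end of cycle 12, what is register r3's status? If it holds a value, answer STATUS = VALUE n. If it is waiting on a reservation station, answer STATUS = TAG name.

STATUS = VALUE 24

  c1: issue SUB r1<-Add1  regs: r0:6,r1:Add1,r2:2,r3:6
  c2: issue ADD r1<-Add2  regs: r0:6,r1:Add2,r2:2,r3:6
  c3: issue ADD r1<-Add3  regs: r0:6,r1:Add3,r2:2,r3:6
  c4: CDB Add1=0; issue MUL r1<-Mul1  regs: r0:6,r1:Mul1,r2:2,r3:6
  c5: issue MUL r2<-Mul2  regs: r0:6,r1:Mul1,r2:Mul2,r3:6
  c6: issue ADD r3<-Add1  regs: r0:6,r1:Mul1,r2:Mul2,r3:Add1
  c7: CDB Add2=6  regs: r0:6,r1:Mul1,r2:Mul2,r3:Add1
  c8: CDB Mul1=12  regs: r0:6,r1:12,r2:Mul2,r3:Add1
  c9: -  regs: r0:6,r1:12,r2:Mul2,r3:Add1
  c10: CDB Add3=12  regs: r0:6,r1:12,r2:Mul2,r3:Add1
  c11: CDB Add1=24  regs: r0:6,r1:12,r2:Mul2,r3:24
  c12: CDB Mul2=72  regs: r0:6,r1:12,r2:72,r3:24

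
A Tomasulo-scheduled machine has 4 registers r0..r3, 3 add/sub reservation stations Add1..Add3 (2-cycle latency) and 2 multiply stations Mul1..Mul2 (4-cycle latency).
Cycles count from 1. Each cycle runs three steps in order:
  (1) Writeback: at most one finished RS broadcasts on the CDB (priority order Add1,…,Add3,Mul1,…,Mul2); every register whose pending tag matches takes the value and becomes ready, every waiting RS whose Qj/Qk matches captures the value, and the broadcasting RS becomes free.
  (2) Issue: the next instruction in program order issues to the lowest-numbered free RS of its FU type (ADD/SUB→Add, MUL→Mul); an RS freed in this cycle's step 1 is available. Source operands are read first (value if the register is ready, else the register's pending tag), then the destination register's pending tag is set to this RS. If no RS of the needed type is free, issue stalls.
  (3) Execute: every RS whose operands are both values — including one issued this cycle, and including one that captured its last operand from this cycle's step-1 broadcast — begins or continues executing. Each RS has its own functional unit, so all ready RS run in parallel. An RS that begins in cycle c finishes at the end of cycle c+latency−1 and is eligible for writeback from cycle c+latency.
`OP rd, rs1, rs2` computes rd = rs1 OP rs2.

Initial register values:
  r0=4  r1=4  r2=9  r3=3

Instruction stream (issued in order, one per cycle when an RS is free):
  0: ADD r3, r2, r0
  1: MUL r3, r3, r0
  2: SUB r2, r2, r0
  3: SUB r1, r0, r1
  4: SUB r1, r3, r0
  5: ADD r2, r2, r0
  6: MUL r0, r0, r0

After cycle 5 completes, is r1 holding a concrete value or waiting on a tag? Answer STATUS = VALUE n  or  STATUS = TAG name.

STATUS = TAG Add1

c1: issue ADD r3<-Add1 | r0:4,r1:4,r2:9,r3:Add1
c2: issue MUL r3<-Mul1 | r0:4,r1:4,r2:9,r3:Mul1
c3: CDB Add1=13; issue SUB r2<-Add1 | r0:4,r1:4,r2:Add1,r3:Mul1
c4: issue SUB r1<-Add2 | r0:4,r1:Add2,r2:Add1,r3:Mul1
c5: CDB Add1=5; issue SUB r1<-Add1 | r0:4,r1:Add1,r2:5,r3:Mul1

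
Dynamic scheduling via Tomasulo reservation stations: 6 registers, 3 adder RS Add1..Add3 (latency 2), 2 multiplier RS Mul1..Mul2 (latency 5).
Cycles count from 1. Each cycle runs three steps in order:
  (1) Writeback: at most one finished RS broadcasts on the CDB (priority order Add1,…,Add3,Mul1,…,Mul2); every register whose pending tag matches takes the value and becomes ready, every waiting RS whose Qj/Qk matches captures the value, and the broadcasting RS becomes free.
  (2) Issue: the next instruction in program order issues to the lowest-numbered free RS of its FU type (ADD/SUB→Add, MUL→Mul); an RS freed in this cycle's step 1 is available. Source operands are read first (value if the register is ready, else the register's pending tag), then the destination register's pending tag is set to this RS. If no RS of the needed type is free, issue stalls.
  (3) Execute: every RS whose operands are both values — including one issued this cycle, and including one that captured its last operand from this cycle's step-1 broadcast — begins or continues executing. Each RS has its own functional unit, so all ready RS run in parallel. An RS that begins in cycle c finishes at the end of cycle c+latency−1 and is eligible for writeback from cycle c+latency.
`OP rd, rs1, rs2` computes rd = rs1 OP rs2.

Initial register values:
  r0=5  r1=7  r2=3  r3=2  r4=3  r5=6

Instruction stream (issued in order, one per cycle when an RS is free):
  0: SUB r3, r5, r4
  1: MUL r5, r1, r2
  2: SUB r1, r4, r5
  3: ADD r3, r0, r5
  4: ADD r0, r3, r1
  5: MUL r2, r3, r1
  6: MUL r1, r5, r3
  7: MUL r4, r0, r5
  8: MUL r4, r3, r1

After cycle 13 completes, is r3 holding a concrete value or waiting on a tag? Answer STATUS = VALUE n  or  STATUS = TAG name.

  c1: issue SUB r3<-Add1  regs: r0:5,r1:7,r2:3,r3:Add1,r4:3,r5:6
  c2: issue MUL r5<-Mul1  regs: r0:5,r1:7,r2:3,r3:Add1,r4:3,r5:Mul1
  c3: CDB Add1=3; issue SUB r1<-Add1  regs: r0:5,r1:Add1,r2:3,r3:3,r4:3,r5:Mul1
  c4: issue ADD r3<-Add2  regs: r0:5,r1:Add1,r2:3,r3:Add2,r4:3,r5:Mul1
  c5: issue ADD r0<-Add3  regs: r0:Add3,r1:Add1,r2:3,r3:Add2,r4:3,r5:Mul1
  c6: issue MUL r2<-Mul2  regs: r0:Add3,r1:Add1,r2:Mul2,r3:Add2,r4:3,r5:Mul1
  c7: CDB Mul1=21; issue MUL r1<-Mul1  regs: r0:Add3,r1:Mul1,r2:Mul2,r3:Add2,r4:3,r5:21
  c8: stall  regs: r0:Add3,r1:Mul1,r2:Mul2,r3:Add2,r4:3,r5:21
  c9: CDB Add1=-18; stall  regs: r0:Add3,r1:Mul1,r2:Mul2,r3:Add2,r4:3,r5:21
  c10: CDB Add2=26; stall  regs: r0:Add3,r1:Mul1,r2:Mul2,r3:26,r4:3,r5:21
  c11: stall  regs: r0:Add3,r1:Mul1,r2:Mul2,r3:26,r4:3,r5:21
  c12: CDB Add3=8; stall  regs: r0:8,r1:Mul1,r2:Mul2,r3:26,r4:3,r5:21
  c13: stall  regs: r0:8,r1:Mul1,r2:Mul2,r3:26,r4:3,r5:21

STATUS = VALUE 26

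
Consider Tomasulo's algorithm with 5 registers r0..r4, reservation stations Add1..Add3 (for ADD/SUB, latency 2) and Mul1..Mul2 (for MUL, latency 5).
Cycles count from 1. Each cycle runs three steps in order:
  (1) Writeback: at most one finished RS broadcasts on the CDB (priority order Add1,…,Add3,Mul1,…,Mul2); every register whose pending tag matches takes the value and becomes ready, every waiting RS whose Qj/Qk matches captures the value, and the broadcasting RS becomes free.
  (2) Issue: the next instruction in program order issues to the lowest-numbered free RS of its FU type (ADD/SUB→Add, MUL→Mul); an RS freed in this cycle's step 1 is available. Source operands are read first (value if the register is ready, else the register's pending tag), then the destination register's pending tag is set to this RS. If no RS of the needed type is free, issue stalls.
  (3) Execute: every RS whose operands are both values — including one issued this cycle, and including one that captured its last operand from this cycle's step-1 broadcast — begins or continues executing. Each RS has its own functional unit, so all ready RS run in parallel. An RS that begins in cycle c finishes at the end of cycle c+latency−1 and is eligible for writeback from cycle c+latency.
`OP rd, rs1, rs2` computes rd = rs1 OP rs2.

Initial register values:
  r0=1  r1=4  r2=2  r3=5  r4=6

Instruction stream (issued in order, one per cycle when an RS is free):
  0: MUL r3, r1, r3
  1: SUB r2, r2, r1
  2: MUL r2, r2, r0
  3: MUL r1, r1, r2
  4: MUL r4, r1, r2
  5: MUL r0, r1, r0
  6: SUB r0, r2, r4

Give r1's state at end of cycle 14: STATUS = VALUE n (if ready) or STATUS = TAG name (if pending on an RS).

c1: issue MUL r3<-Mul1 | r0:1,r1:4,r2:2,r3:Mul1,r4:6
c2: issue SUB r2<-Add1 | r0:1,r1:4,r2:Add1,r3:Mul1,r4:6
c3: issue MUL r2<-Mul2 | r0:1,r1:4,r2:Mul2,r3:Mul1,r4:6
c4: CDB Add1=-2; stall | r0:1,r1:4,r2:Mul2,r3:Mul1,r4:6
c5: stall | r0:1,r1:4,r2:Mul2,r3:Mul1,r4:6
c6: CDB Mul1=20; issue MUL r1<-Mul1 | r0:1,r1:Mul1,r2:Mul2,r3:20,r4:6
c7: stall | r0:1,r1:Mul1,r2:Mul2,r3:20,r4:6
c8: stall | r0:1,r1:Mul1,r2:Mul2,r3:20,r4:6
c9: CDB Mul2=-2; issue MUL r4<-Mul2 | r0:1,r1:Mul1,r2:-2,r3:20,r4:Mul2
c10: stall | r0:1,r1:Mul1,r2:-2,r3:20,r4:Mul2
c11: stall | r0:1,r1:Mul1,r2:-2,r3:20,r4:Mul2
c12: stall | r0:1,r1:Mul1,r2:-2,r3:20,r4:Mul2
c13: stall | r0:1,r1:Mul1,r2:-2,r3:20,r4:Mul2
c14: CDB Mul1=-8; issue MUL r0<-Mul1 | r0:Mul1,r1:-8,r2:-2,r3:20,r4:Mul2

STATUS = VALUE -8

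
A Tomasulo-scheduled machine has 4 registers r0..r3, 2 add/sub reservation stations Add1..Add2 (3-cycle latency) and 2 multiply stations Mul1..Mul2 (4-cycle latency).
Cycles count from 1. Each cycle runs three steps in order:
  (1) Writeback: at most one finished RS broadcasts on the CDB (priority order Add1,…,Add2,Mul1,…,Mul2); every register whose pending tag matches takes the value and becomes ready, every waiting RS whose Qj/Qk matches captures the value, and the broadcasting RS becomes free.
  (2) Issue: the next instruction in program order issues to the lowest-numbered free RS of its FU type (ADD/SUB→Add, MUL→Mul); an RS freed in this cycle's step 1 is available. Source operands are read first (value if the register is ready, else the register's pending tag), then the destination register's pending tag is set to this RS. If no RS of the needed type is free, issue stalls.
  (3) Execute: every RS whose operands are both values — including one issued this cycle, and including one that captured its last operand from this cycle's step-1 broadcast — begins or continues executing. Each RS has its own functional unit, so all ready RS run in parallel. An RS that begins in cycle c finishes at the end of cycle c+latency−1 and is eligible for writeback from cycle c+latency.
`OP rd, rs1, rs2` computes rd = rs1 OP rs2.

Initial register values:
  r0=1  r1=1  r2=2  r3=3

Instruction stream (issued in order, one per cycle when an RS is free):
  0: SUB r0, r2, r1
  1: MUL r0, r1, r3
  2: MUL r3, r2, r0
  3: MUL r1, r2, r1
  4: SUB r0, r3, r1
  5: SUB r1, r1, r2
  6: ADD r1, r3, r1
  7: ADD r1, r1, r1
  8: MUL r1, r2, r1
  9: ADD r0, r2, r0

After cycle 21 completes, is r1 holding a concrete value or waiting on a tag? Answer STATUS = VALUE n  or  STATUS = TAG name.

c1: issue SUB r0<-Add1 | r0:Add1,r1:1,r2:2,r3:3
c2: issue MUL r0<-Mul1 | r0:Mul1,r1:1,r2:2,r3:3
c3: issue MUL r3<-Mul2 | r0:Mul1,r1:1,r2:2,r3:Mul2
c4: CDB Add1=1; stall | r0:Mul1,r1:1,r2:2,r3:Mul2
c5: stall | r0:Mul1,r1:1,r2:2,r3:Mul2
c6: CDB Mul1=3; issue MUL r1<-Mul1 | r0:3,r1:Mul1,r2:2,r3:Mul2
c7: issue SUB r0<-Add1 | r0:Add1,r1:Mul1,r2:2,r3:Mul2
c8: issue SUB r1<-Add2 | r0:Add1,r1:Add2,r2:2,r3:Mul2
c9: stall | r0:Add1,r1:Add2,r2:2,r3:Mul2
c10: CDB Mul1=2; stall | r0:Add1,r1:Add2,r2:2,r3:Mul2
c11: CDB Mul2=6; stall | r0:Add1,r1:Add2,r2:2,r3:6
c12: stall | r0:Add1,r1:Add2,r2:2,r3:6
c13: CDB Add2=0; issue ADD r1<-Add2 | r0:Add1,r1:Add2,r2:2,r3:6
c14: CDB Add1=4; issue ADD r1<-Add1 | r0:4,r1:Add1,r2:2,r3:6
c15: issue MUL r1<-Mul1 | r0:4,r1:Mul1,r2:2,r3:6
c16: CDB Add2=6; issue ADD r0<-Add2 | r0:Add2,r1:Mul1,r2:2,r3:6
c17: - | r0:Add2,r1:Mul1,r2:2,r3:6
c18: - | r0:Add2,r1:Mul1,r2:2,r3:6
c19: CDB Add1=12 | r0:Add2,r1:Mul1,r2:2,r3:6
c20: CDB Add2=6 | r0:6,r1:Mul1,r2:2,r3:6
c21: - | r0:6,r1:Mul1,r2:2,r3:6

STATUS = TAG Mul1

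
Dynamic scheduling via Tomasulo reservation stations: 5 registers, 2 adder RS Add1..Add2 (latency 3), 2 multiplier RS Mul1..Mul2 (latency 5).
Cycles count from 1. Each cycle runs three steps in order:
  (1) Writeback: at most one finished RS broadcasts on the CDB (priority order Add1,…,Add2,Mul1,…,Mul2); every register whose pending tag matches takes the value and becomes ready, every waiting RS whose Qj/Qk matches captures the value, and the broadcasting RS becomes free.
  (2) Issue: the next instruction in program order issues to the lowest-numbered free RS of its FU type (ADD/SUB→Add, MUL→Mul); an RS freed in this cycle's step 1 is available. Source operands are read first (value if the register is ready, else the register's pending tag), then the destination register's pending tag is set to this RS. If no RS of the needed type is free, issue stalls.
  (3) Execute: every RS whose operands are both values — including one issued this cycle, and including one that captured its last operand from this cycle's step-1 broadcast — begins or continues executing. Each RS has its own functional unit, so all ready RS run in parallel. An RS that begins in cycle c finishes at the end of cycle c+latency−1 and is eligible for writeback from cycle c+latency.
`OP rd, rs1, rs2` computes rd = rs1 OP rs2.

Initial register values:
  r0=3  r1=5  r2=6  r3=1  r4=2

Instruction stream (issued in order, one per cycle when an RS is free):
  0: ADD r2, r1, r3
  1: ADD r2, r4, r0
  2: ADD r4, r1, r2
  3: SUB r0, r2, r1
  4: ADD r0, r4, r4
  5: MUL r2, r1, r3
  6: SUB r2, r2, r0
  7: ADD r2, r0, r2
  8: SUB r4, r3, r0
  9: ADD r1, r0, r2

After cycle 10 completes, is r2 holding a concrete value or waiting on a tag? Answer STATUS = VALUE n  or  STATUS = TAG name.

cycle 1: issue ADD r2<-Add1 // r0:3,r1:5,r2:Add1,r3:1,r4:2
cycle 2: issue ADD r2<-Add2 // r0:3,r1:5,r2:Add2,r3:1,r4:2
cycle 3: stall // r0:3,r1:5,r2:Add2,r3:1,r4:2
cycle 4: CDB Add1=6; issue ADD r4<-Add1 // r0:3,r1:5,r2:Add2,r3:1,r4:Add1
cycle 5: CDB Add2=5; issue SUB r0<-Add2 // r0:Add2,r1:5,r2:5,r3:1,r4:Add1
cycle 6: stall // r0:Add2,r1:5,r2:5,r3:1,r4:Add1
cycle 7: stall // r0:Add2,r1:5,r2:5,r3:1,r4:Add1
cycle 8: CDB Add1=10; issue ADD r0<-Add1 // r0:Add1,r1:5,r2:5,r3:1,r4:10
cycle 9: CDB Add2=0; issue MUL r2<-Mul1 // r0:Add1,r1:5,r2:Mul1,r3:1,r4:10
cycle 10: issue SUB r2<-Add2 // r0:Add1,r1:5,r2:Add2,r3:1,r4:10

STATUS = TAG Add2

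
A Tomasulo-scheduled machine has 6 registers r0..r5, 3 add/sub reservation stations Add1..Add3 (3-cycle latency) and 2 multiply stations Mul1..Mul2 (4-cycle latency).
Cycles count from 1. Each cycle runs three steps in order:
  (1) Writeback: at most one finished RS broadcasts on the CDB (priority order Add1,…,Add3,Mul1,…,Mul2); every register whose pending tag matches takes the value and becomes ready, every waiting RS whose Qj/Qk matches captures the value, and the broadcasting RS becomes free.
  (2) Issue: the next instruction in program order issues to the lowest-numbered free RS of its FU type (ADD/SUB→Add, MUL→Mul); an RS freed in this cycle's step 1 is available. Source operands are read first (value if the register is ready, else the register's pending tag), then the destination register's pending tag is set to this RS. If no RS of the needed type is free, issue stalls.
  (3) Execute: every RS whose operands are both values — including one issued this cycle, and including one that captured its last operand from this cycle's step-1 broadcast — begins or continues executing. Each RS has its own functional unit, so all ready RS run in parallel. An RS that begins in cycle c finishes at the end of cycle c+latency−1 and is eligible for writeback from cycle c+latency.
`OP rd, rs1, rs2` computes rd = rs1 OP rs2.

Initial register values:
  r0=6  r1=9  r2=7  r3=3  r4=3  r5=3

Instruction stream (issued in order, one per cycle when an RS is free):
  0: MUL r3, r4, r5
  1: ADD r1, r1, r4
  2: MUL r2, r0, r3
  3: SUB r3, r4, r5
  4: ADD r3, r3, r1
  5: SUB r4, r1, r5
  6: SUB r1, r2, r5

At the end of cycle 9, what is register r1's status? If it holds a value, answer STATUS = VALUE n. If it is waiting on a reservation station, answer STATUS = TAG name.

c1: issue MUL r3<-Mul1 | r0:6,r1:9,r2:7,r3:Mul1,r4:3,r5:3
c2: issue ADD r1<-Add1 | r0:6,r1:Add1,r2:7,r3:Mul1,r4:3,r5:3
c3: issue MUL r2<-Mul2 | r0:6,r1:Add1,r2:Mul2,r3:Mul1,r4:3,r5:3
c4: issue SUB r3<-Add2 | r0:6,r1:Add1,r2:Mul2,r3:Add2,r4:3,r5:3
c5: CDB Add1=12; issue ADD r3<-Add1 | r0:6,r1:12,r2:Mul2,r3:Add1,r4:3,r5:3
c6: CDB Mul1=9; issue SUB r4<-Add3 | r0:6,r1:12,r2:Mul2,r3:Add1,r4:Add3,r5:3
c7: CDB Add2=0; issue SUB r1<-Add2 | r0:6,r1:Add2,r2:Mul2,r3:Add1,r4:Add3,r5:3
c8: - | r0:6,r1:Add2,r2:Mul2,r3:Add1,r4:Add3,r5:3
c9: CDB Add3=9 | r0:6,r1:Add2,r2:Mul2,r3:Add1,r4:9,r5:3

STATUS = TAG Add2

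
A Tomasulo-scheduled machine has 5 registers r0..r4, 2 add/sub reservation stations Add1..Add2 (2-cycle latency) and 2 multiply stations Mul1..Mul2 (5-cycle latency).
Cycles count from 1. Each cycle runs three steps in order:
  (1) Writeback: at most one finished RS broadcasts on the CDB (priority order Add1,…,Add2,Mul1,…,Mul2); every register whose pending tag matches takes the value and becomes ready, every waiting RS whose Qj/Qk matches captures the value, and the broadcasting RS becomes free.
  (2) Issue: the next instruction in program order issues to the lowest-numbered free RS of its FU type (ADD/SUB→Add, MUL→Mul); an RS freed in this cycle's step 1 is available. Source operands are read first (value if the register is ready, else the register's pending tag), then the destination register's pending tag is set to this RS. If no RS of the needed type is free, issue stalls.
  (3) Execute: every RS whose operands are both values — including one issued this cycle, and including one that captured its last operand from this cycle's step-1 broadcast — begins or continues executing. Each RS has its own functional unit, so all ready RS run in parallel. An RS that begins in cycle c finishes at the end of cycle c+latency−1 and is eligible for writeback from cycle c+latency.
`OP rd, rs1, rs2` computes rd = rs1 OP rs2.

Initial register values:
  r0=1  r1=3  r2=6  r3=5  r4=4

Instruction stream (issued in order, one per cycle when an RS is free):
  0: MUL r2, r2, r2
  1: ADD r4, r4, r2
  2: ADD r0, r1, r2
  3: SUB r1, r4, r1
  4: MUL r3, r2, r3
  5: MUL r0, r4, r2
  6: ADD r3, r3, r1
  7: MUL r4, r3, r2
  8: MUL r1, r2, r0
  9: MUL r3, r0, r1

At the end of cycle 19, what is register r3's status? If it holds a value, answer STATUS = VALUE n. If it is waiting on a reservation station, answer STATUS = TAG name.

STATUS = VALUE 217

c1: issue MUL r2<-Mul1 | r0:1,r1:3,r2:Mul1,r3:5,r4:4
c2: issue ADD r4<-Add1 | r0:1,r1:3,r2:Mul1,r3:5,r4:Add1
c3: issue ADD r0<-Add2 | r0:Add2,r1:3,r2:Mul1,r3:5,r4:Add1
c4: stall | r0:Add2,r1:3,r2:Mul1,r3:5,r4:Add1
c5: stall | r0:Add2,r1:3,r2:Mul1,r3:5,r4:Add1
c6: CDB Mul1=36; stall | r0:Add2,r1:3,r2:36,r3:5,r4:Add1
c7: stall | r0:Add2,r1:3,r2:36,r3:5,r4:Add1
c8: CDB Add1=40; issue SUB r1<-Add1 | r0:Add2,r1:Add1,r2:36,r3:5,r4:40
c9: CDB Add2=39; issue MUL r3<-Mul1 | r0:39,r1:Add1,r2:36,r3:Mul1,r4:40
c10: CDB Add1=37; issue MUL r0<-Mul2 | r0:Mul2,r1:37,r2:36,r3:Mul1,r4:40
c11: issue ADD r3<-Add1 | r0:Mul2,r1:37,r2:36,r3:Add1,r4:40
c12: stall | r0:Mul2,r1:37,r2:36,r3:Add1,r4:40
c13: stall | r0:Mul2,r1:37,r2:36,r3:Add1,r4:40
c14: CDB Mul1=180; issue MUL r4<-Mul1 | r0:Mul2,r1:37,r2:36,r3:Add1,r4:Mul1
c15: CDB Mul2=1440; issue MUL r1<-Mul2 | r0:1440,r1:Mul2,r2:36,r3:Add1,r4:Mul1
c16: CDB Add1=217; stall | r0:1440,r1:Mul2,r2:36,r3:217,r4:Mul1
c17: stall | r0:1440,r1:Mul2,r2:36,r3:217,r4:Mul1
c18: stall | r0:1440,r1:Mul2,r2:36,r3:217,r4:Mul1
c19: stall | r0:1440,r1:Mul2,r2:36,r3:217,r4:Mul1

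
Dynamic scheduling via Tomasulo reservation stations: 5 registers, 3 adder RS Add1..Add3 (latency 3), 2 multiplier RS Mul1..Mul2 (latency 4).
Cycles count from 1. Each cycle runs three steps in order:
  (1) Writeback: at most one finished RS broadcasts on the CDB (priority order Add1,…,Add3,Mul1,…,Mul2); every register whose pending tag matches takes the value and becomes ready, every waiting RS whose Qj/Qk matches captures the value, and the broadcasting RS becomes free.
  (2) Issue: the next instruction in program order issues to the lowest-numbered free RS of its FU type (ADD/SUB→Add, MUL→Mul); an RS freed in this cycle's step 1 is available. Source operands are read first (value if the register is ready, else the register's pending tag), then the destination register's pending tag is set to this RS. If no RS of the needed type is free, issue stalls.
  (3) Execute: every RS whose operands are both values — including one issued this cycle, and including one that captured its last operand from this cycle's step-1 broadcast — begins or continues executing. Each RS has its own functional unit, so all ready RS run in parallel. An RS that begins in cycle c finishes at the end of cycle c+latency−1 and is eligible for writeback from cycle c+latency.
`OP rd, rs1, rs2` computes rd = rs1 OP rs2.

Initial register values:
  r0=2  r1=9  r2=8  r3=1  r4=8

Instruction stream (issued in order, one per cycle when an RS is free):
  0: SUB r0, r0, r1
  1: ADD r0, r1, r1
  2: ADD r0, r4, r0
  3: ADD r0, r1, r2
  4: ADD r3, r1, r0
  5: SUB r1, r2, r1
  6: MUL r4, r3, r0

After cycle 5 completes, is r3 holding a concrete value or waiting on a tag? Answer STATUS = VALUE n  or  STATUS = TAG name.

STATUS = TAG Add2

cycle 1: issue SUB r0<-Add1 // r0:Add1,r1:9,r2:8,r3:1,r4:8
cycle 2: issue ADD r0<-Add2 // r0:Add2,r1:9,r2:8,r3:1,r4:8
cycle 3: issue ADD r0<-Add3 // r0:Add3,r1:9,r2:8,r3:1,r4:8
cycle 4: CDB Add1=-7; issue ADD r0<-Add1 // r0:Add1,r1:9,r2:8,r3:1,r4:8
cycle 5: CDB Add2=18; issue ADD r3<-Add2 // r0:Add1,r1:9,r2:8,r3:Add2,r4:8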